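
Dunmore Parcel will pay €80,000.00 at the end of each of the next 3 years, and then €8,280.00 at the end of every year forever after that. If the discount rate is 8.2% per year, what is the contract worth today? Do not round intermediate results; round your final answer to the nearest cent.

€285140.02

PV of 3-year annuity: €80,000.00 × [1 − (1+0.082)^−3] / 0.082 = 205426.00427
Perpetuity value at year 3: €8,280.00 / 0.082 = 100975.60976
PV of perpetuity: 100975.60976 / (1+0.082)^3 = 79714.01831
Total PV = 205426.00427 + 79714.01831 = 285140.02258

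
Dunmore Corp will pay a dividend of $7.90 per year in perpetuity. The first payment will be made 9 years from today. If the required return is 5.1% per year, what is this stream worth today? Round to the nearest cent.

$104.05

Value at end of year 8: C / r = $7.90 / 0.051 = $154.9020
Discount to today: PV = $154.9020 / (1 + 0.051)^8 = $154.9020 / 1.488750 = $104.05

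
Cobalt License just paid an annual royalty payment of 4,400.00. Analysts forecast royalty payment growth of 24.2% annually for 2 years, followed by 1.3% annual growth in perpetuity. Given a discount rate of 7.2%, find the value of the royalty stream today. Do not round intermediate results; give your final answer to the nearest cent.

112409.95

D_1 = 5464.80000
D_2 = 6787.28160
Terminal value at year 2: TV = D_2×(1+g_2)/(r−g_2) = 6875.51626/0.059 = 116534.17391
P_0 = D_1/(1+r)^1 + D_2/(1+r)^2 + TV/(1+r)^2
    = 5097.76119 + 5906.17482 + 101406.01845 = 112409.95446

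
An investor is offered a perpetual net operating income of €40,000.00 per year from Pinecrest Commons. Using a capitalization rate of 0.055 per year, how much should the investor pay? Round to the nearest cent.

Level perpetuity: PV = C / r = €40,000.00 / 0.055 = €727,272.73

€727272.73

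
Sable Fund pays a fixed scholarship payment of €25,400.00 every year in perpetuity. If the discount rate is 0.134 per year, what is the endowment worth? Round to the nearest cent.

€189552.24

Level perpetuity: PV = C / r = €25,400.00 / 0.134 = €189,552.24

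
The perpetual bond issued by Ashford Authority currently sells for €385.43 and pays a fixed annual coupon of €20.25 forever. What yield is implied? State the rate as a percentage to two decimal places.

P = C/r ⇒ r = C/P = €20.25/€385.43 = 0.052539

5.25%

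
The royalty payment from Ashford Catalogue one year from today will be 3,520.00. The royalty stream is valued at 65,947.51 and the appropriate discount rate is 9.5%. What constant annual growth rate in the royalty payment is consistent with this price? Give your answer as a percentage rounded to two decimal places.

4.16%

P = D₁/(r−g) ⇒ g = r − D₁/P = 0.095 − 3,520.00/65,947.51 = 0.041624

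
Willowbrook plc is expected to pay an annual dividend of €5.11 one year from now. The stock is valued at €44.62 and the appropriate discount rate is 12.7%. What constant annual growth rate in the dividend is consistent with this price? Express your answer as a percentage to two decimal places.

1.25%

P = D₁/(r−g) ⇒ g = r − D₁/P = 0.127 − €5.11/€44.62 = 0.012477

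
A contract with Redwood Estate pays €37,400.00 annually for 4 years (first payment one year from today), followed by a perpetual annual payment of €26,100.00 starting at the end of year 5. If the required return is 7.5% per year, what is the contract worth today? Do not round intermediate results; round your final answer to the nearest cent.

PV of 4-year annuity: €37,400.00 × [1 − (1+0.075)^−4] / 0.075 = 125264.80248
Perpetuity value at year 4: €26,100.00 / 0.075 = 348000.00000
PV of perpetuity: 348000.00000 / (1+0.075)^4 = 260582.58436
Total PV = 125264.80248 + 260582.58436 = 385847.38685

€385847.39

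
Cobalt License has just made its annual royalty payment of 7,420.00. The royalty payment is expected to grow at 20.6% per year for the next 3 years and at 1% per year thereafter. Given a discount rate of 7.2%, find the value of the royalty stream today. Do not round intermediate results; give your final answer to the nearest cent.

200407.32

D_1 = 8948.52000
D_2 = 10791.91512
D_3 = 13015.04963
Terminal value at year 3: TV = D_3×(1+g_2)/(r−g_2) = 13145.20013/0.062 = 212019.35695
P_0 = D_1/(1+r)^1 + D_2/(1+r)^2 + D_3/(1+r)^3 + TV/(1+r)^3
    = 8347.50000 + 9390.93750 + 10564.80469 + 172104.07636 = 200407.31855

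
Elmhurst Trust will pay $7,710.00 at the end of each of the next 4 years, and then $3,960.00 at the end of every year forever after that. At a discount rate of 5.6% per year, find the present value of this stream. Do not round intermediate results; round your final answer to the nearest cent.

$83828.34

PV of 4-year annuity: $7,710.00 × [1 − (1+0.056)^−4] / 0.056 = 26962.49718
Perpetuity value at year 4: $3,960.00 / 0.056 = 70714.28571
PV of perpetuity: 70714.28571 / (1+0.056)^4 = 56865.84358
Total PV = 26962.49718 + 56865.84358 = 83828.34076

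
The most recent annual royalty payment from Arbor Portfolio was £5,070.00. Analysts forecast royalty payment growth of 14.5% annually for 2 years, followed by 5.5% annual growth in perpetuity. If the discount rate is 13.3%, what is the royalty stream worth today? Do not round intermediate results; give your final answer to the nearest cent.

£80336.96

D_1 = 5805.15000
D_2 = 6646.89675
Terminal value at year 2: TV = D_2×(1+g_2)/(r−g_2) = 7012.47607/0.078 = 89903.53937
P_0 = D_1/(1+r)^1 + D_2/(1+r)^2 + TV/(1+r)^2
    = 5123.69815 + 5177.96503 + 70035.29622 = 80336.95940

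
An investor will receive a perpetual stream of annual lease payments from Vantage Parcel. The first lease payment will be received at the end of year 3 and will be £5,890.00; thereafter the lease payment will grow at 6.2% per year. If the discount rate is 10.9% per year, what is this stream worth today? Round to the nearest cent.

£101895.35

Value at end of year 2: C₁ / (r − g) = £5,890.00 / (0.109 − 0.062) = £125,319.1489
Discount to today: PV = £125,319.1489 / (1 + 0.109)^2 = £125,319.1489 / 1.229881 = £101,895.35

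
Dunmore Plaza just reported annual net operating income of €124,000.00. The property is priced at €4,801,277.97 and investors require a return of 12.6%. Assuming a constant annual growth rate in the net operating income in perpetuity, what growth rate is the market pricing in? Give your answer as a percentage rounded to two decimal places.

P = D₀(1+g)/(r−g) ⇒ P(r−g) = D₀(1+g) ⇒ g(P+D₀) = P·r − D₀
g = (P·r − D₀)/(P + D₀) = (€4,801,277.97×0.126 − €124,000.00) / (€4,801,277.97 + €124,000.00) = 0.097652

9.77%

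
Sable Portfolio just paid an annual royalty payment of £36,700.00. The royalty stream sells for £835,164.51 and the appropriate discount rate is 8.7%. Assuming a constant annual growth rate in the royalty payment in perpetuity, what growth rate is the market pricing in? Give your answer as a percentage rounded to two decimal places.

4.12%

P = D₀(1+g)/(r−g) ⇒ P(r−g) = D₀(1+g) ⇒ g(P+D₀) = P·r − D₀
g = (P·r − D₀)/(P + D₀) = (£835,164.51×0.087 − £36,700.00) / (£835,164.51 + £36,700.00) = 0.041244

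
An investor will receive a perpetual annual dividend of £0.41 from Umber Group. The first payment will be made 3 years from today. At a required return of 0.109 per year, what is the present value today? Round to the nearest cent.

£3.06

Value at end of year 2: C / r = £0.41 / 0.109 = £3.7615
Discount to today: PV = £3.7615 / (1 + 0.109)^2 = £3.7615 / 1.229881 = £3.06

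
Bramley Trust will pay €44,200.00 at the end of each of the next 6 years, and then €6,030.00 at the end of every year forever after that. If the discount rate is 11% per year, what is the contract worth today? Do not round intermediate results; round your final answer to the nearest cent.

€216297.81

PV of 6-year annuity: €44,200.00 × [1 − (1+0.11)^−6] / 0.11 = 186989.77314
Perpetuity value at year 6: €6,030.00 / 0.11 = 54818.18182
PV of perpetuity: 54818.18182 / (1+0.11)^6 = 29308.03856
Total PV = 186989.77314 + 29308.03856 = 216297.81170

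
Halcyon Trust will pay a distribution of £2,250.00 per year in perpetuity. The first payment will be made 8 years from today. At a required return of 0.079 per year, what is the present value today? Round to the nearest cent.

Value at end of year 7: C / r = £2,250.00 / 0.079 = £28,481.0127
Discount to today: PV = £28,481.0127 / (1 + 0.079)^7 = £28,481.0127 / 1.702747 = £16,726.51

£16726.51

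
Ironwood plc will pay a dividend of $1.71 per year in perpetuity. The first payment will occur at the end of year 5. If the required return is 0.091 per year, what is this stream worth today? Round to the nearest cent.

Value at end of year 4: C / r = $1.71 / 0.091 = $18.7912
Discount to today: PV = $18.7912 / (1 + 0.091)^4 = $18.7912 / 1.416769 = $13.26

$13.26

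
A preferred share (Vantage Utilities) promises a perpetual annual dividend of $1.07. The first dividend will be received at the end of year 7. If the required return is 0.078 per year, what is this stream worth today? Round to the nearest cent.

$8.74

Value at end of year 6: C / r = $1.07 / 0.078 = $13.7179
Discount to today: PV = $13.7179 / (1 + 0.078)^6 = $13.7179 / 1.569324 = $8.74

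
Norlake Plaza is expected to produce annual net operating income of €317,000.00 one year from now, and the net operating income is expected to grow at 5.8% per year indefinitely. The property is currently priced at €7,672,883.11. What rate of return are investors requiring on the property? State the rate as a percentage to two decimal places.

P = D₁/(r − g) ⇒ r = D₁/P + g = €317,000.0000/€7,672,883.11 + 0.058 = 0.041314 + 0.058 = 0.099314

9.93%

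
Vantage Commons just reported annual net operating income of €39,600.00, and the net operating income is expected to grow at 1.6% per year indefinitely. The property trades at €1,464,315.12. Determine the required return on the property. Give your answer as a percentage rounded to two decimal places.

4.35%

D₁ = €39,600.00 × 1.016 = €40,233.6000
P = D₁/(r − g) ⇒ r = D₁/P + g = €40,233.6000/€1,464,315.12 + 0.016 = 0.027476 + 0.016 = 0.043476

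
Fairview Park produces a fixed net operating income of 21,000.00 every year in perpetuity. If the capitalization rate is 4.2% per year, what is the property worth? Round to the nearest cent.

500000.00

Level perpetuity: PV = C / r = 21,000.00 / 0.042 = 500,000.00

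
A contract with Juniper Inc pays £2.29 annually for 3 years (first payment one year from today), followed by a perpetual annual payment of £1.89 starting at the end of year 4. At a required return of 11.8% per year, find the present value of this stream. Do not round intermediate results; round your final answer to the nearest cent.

PV of 3-year annuity: £2.29 × [1 − (1+0.118)^−3] / 0.118 = 5.51915
Perpetuity value at year 3: £1.89 / 0.118 = 16.01695
PV of perpetuity: 16.01695 / (1+0.118)^3 = 11.46184
Total PV = 5.51915 + 11.46184 = 16.98099

£16.98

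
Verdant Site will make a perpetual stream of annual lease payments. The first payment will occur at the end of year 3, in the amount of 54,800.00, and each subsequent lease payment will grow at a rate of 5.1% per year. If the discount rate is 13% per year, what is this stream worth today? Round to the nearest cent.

543246.05

Value at end of year 2: C₁ / (r − g) = 54,800.00 / (0.13 − 0.051) = 693,670.8861
Discount to today: PV = 693,670.8861 / (1 + 0.13)^2 = 693,670.8861 / 1.276900 = 543,246.05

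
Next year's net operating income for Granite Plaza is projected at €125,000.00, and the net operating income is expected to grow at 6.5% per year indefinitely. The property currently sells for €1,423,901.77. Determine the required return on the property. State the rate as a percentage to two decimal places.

P = D₁/(r − g) ⇒ r = D₁/P + g = €125,000.0000/€1,423,901.77 + 0.065 = 0.087787 + 0.065 = 0.152787

15.28%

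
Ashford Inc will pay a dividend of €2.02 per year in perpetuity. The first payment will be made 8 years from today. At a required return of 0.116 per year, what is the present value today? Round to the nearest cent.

Value at end of year 7: C / r = €2.02 / 0.116 = €17.4138
Discount to today: PV = €17.4138 / (1 + 0.116)^7 = €17.4138 / 2.156003 = €8.08

€8.08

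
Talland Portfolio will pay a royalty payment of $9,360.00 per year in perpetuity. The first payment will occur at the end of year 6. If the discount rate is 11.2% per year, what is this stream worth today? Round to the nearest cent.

Value at end of year 5: C / r = $9,360.00 / 0.112 = $83,571.4286
Discount to today: PV = $83,571.4286 / (1 + 0.112)^5 = $83,571.4286 / 1.700294 = $49,151.17

$49151.17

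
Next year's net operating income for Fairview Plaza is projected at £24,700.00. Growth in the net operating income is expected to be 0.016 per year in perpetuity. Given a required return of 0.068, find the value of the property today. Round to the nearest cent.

£475000.00

Growing perpetuity: P = D₁ / (r − g) = £24,700.0000 / (0.068 − 0.016) = £475,000.00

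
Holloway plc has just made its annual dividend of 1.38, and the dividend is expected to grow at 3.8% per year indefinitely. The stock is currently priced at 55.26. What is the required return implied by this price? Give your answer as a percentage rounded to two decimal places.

6.39%

D₁ = 1.38 × 1.038 = 1.4324
P = D₁/(r − g) ⇒ r = D₁/P + g = 1.4324/55.26 + 0.038 = 0.025922 + 0.038 = 0.063922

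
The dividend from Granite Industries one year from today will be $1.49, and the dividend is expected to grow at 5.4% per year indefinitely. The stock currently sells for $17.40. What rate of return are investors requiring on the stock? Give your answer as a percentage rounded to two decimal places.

13.96%

P = D₁/(r − g) ⇒ r = D₁/P + g = $1.4900/$17.40 + 0.054 = 0.085632 + 0.054 = 0.139632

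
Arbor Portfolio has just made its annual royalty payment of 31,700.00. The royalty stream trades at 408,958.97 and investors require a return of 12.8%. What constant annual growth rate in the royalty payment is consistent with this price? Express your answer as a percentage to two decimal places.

4.69%

P = D₀(1+g)/(r−g) ⇒ P(r−g) = D₀(1+g) ⇒ g(P+D₀) = P·r − D₀
g = (P·r − D₀)/(P + D₀) = (408,958.97×0.128 − 31,700.00) / (408,958.97 + 31,700.00) = 0.046854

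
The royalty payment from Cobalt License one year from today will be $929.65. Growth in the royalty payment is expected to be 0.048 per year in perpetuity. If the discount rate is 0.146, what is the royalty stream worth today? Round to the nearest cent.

$9486.22

Growing perpetuity: P = D₁ / (r − g) = $929.6500 / (0.146 − 0.048) = $9,486.22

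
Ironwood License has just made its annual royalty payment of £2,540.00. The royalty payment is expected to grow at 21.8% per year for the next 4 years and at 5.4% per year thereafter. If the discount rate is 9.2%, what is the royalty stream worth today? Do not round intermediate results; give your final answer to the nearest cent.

D_1 = 3093.72000
D_2 = 3768.15096
D_3 = 4589.60787
D_4 = 5590.14238
Terminal value at year 4: TV = D_4×(1+g_2)/(r−g_2) = 5892.01007/0.038 = 155052.89667
P_0 = D_1/(1+r)^1 + D_2/(1+r)^2 + D_3/(1+r)^3 + D_4/(1+r)^4 + TV/(1+r)^4
    = 2833.07692 + 3159.97041 + 3524.58239 + 3931.26497 + 109040.87569 = 122489.77038

£122489.77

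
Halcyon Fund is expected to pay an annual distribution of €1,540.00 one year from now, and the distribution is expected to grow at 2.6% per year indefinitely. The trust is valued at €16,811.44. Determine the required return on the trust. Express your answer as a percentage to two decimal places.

P = D₁/(r − g) ⇒ r = D₁/P + g = €1,540.0000/€16,811.44 + 0.026 = 0.091604 + 0.026 = 0.117604

11.76%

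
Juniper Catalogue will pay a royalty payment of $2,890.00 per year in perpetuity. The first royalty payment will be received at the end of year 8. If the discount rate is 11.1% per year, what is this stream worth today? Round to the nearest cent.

Value at end of year 7: C / r = $2,890.00 / 0.111 = $26,036.0360
Discount to today: PV = $26,036.0360 / (1 + 0.111)^7 = $26,036.0360 / 2.089288 = $12,461.68

$12461.68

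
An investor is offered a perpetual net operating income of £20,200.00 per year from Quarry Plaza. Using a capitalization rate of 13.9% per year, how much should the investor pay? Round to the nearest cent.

Level perpetuity: PV = C / r = £20,200.00 / 0.139 = £145,323.74

£145323.74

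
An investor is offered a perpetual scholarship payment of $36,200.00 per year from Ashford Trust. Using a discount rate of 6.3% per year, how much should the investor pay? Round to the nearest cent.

$574603.17

Level perpetuity: PV = C / r = $36,200.00 / 0.063 = $574,603.17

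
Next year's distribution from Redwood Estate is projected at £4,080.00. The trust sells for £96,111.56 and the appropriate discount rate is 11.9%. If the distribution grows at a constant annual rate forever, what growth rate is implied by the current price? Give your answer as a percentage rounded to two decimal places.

P = D₁/(r−g) ⇒ g = r − D₁/P = 0.119 − £4,080.00/£96,111.56 = 0.076549

7.65%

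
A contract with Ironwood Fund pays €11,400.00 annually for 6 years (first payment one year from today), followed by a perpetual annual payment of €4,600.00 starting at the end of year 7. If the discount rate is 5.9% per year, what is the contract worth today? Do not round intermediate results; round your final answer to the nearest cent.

PV of 6-year annuity: €11,400.00 × [1 − (1+0.059)^−6] / 0.059 = 56234.05680
Perpetuity value at year 6: €4,600.00 / 0.059 = 77966.10169
PV of perpetuity: 77966.10169 / (1+0.059)^6 = 55275.16649
Total PV = 56234.05680 + 55275.16649 = 111509.22330

€111509.22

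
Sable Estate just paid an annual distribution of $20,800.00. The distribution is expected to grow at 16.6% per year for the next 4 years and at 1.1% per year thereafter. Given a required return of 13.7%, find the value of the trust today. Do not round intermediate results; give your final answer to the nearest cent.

$273227.19

D_1 = 24252.80000
D_2 = 28278.76480
D_3 = 32973.03976
D_4 = 38446.56436
Terminal value at year 4: TV = D_4×(1+g_2)/(r−g_2) = 38869.47656/0.126 = 308487.90924
P_0 = D_1/(1+r)^1 + D_2/(1+r)^2 + D_3/(1+r)^3 + D_4/(1+r)^4 + TV/(1+r)^4
    = 21330.51891 + 21874.56908 + 22432.49565 + 23004.65253 + 184584.95006 = 273227.18623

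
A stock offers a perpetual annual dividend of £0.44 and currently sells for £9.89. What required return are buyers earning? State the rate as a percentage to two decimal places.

4.45%

P = C/r ⇒ r = C/P = £0.44/£9.89 = 0.044489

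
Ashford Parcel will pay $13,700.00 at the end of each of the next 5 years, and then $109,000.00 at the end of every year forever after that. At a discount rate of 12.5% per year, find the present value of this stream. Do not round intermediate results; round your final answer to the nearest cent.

$532677.84

PV of 5-year annuity: $13,700.00 × [1 − (1+0.125)^−5] / 0.125 = 48779.78628
Perpetuity value at year 5: $109,000.00 / 0.125 = 872000.00000
PV of perpetuity: 872000.00000 / (1+0.125)^5 = 483898.05077
Total PV = 48779.78628 + 483898.05077 = 532677.83705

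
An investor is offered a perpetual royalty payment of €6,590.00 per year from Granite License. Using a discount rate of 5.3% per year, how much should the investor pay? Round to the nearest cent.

Level perpetuity: PV = C / r = €6,590.00 / 0.053 = €124,339.62

€124339.62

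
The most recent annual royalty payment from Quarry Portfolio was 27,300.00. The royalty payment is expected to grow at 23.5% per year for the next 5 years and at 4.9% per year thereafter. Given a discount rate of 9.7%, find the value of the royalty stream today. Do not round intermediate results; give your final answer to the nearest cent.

D_1 = 33715.50000
D_2 = 41638.64250
D_3 = 51423.72349
D_4 = 63508.29851
D_5 = 78432.74866
Terminal value at year 5: TV = D_5×(1+g_2)/(r−g_2) = 82275.95334/0.048 = 1714082.36126
P_0 = D_1/(1+r)^1 + D_2/(1+r)^2 + D_3/(1+r)^3 + D_4/(1+r)^4 + D_5/(1+r)^5 + TV/(1+r)^5
    = 30734.27530 + 34600.57429 + 38953.24452 + 43853.47036 + 49370.13300 + 1078943.11485 = 1276454.81231

1276454.81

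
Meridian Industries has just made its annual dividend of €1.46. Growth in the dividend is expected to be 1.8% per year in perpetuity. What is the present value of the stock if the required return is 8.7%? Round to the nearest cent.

D₁ = D₀ × (1 + g) = €1.46 × 1.018 = €1.4863
Growing perpetuity: P = D₁ / (r − g) = €1.4863 / (0.087 − 0.018) = €21.54

€21.54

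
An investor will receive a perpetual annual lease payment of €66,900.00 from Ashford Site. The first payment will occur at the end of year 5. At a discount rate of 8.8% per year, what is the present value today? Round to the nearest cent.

Value at end of year 4: C / r = €66,900.00 / 0.088 = €760,227.2727
Discount to today: PV = €760,227.2727 / (1 + 0.088)^4 = €760,227.2727 / 1.401250 = €542,535.13

€542535.13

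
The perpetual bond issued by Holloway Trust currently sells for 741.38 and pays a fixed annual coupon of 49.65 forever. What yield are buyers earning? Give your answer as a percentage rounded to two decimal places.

6.70%

P = C/r ⇒ r = C/P = 49.65/741.38 = 0.066970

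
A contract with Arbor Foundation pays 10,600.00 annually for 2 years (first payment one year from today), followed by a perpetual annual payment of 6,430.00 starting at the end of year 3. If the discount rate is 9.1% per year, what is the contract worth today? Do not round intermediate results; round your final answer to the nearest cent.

PV of 2-year annuity: 10,600.00 × [1 − (1+0.091)^−2] / 0.091 = 18621.31715
Perpetuity value at year 2: 6,430.00 / 0.091 = 70659.34066
PV of perpetuity: 70659.34066 / (1+0.091)^2 = 59363.57941
Total PV = 18621.31715 + 59363.57941 = 77984.89656

77984.90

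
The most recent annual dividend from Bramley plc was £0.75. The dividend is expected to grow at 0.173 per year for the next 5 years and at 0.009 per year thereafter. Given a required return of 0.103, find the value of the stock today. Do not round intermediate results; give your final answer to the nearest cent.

D_1 = 0.87975
D_2 = 1.03195
D_3 = 1.21047
D_4 = 1.41989
D_5 = 1.66553
Terminal value at year 5: TV = D_5×(1+g_2)/(r−g_2) = 1.68052/0.094 = 17.87782
P_0 = D_1/(1+r)^1 + D_2/(1+r)^2 + D_3/(1+r)^3 + D_4/(1+r)^4 + D_5/(1+r)^5 + TV/(1+r)^5
    = 0.79760 + 0.84822 + 0.90205 + 0.95929 + 1.02017 + 10.95058 = 15.47790

£15.48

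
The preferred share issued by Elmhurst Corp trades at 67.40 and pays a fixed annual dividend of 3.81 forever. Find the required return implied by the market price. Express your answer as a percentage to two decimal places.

P = C/r ⇒ r = C/P = 3.81/67.40 = 0.056528

5.65%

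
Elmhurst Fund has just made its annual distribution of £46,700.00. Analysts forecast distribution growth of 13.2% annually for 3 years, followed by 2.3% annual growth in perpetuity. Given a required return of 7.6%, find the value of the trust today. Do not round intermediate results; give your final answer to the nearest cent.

D_1 = 52864.40000
D_2 = 59842.50080
D_3 = 67741.71091
Terminal value at year 3: TV = D_3×(1+g_2)/(r−g_2) = 69299.77026/0.053 = 1307542.83503
P_0 = D_1/(1+r)^1 + D_2/(1+r)^2 + D_3/(1+r)^3 + TV/(1+r)^3
    = 49130.48327 + 51687.46010 + 54377.51378 + 1049588.61506 = 1204784.07221

£1204784.07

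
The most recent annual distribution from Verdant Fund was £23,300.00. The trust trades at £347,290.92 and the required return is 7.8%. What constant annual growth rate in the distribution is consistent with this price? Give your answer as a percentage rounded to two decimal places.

P = D₀(1+g)/(r−g) ⇒ P(r−g) = D₀(1+g) ⇒ g(P+D₀) = P·r − D₀
g = (P·r − D₀)/(P + D₀) = (£347,290.92×0.078 − £23,300.00) / (£347,290.92 + £23,300.00) = 0.010223

1.02%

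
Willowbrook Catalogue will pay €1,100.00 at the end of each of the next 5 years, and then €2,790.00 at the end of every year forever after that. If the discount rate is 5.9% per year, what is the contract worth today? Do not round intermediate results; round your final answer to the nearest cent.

PV of 5-year annuity: €1,100.00 × [1 − (1+0.059)^−5] / 0.059 = 4646.23270
Perpetuity value at year 5: €2,790.00 / 0.059 = 47288.13559
PV of perpetuity: 47288.13559 / (1+0.059)^5 = 35503.59993
Total PV = 4646.23270 + 35503.59993 = 40149.83263

€40149.83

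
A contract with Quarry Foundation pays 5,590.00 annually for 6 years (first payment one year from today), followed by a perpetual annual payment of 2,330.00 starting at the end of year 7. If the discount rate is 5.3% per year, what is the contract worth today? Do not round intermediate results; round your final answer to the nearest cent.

60351.45

PV of 6-year annuity: 5,590.00 × [1 − (1+0.053)^−6] / 0.053 = 28102.92480
Perpetuity value at year 6: 2,330.00 / 0.053 = 43962.26415
PV of perpetuity: 43962.26415 / (1+0.053)^6 = 32248.52269
Total PV = 28102.92480 + 32248.52269 = 60351.44748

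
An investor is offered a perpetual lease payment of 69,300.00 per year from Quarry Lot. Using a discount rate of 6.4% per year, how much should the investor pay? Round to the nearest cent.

Level perpetuity: PV = C / r = 69,300.00 / 0.064 = 1,082,812.50

1082812.50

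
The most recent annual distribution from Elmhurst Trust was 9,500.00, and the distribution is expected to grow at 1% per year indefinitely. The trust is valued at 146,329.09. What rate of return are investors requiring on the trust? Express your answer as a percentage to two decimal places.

7.56%

D₁ = 9,500.00 × 1.01 = 9,595.0000
P = D₁/(r − g) ⇒ r = D₁/P + g = 9,595.0000/146,329.09 + 0.01 = 0.065571 + 0.01 = 0.075571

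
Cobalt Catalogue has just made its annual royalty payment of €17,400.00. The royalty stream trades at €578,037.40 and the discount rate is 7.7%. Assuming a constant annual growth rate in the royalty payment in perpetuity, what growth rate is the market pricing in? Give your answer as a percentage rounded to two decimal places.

4.55%

P = D₀(1+g)/(r−g) ⇒ P(r−g) = D₀(1+g) ⇒ g(P+D₀) = P·r − D₀
g = (P·r − D₀)/(P + D₀) = (€578,037.40×0.077 − €17,400.00) / (€578,037.40 + €17,400.00) = 0.045528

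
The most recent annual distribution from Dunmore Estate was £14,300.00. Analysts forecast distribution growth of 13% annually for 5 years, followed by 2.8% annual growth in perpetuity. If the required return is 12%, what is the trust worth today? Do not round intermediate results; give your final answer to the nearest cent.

D_1 = 16159.00000
D_2 = 18259.67000
D_3 = 20633.42710
D_4 = 23315.77262
D_5 = 26346.82306
Terminal value at year 5: TV = D_5×(1+g_2)/(r−g_2) = 27084.53411/0.092 = 294397.10989
P_0 = D_1/(1+r)^1 + D_2/(1+r)^2 + D_3/(1+r)^3 + D_4/(1+r)^4 + D_5/(1+r)^5 + TV/(1+r)^5
    = 14427.67857 + 14556.49713 + 14686.46585 + 14817.59501 + 14949.89497 + 167048.82640 = 240486.95794

£240486.96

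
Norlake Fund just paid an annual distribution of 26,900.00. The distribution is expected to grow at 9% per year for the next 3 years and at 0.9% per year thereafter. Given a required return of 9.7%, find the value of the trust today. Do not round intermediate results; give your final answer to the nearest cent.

D_1 = 29321.00000
D_2 = 31959.89000
D_3 = 34836.28010
Terminal value at year 3: TV = D_3×(1+g_2)/(r−g_2) = 35149.80662/0.088 = 399429.62069
P_0 = D_1/(1+r)^1 + D_2/(1+r)^2 + D_3/(1+r)^3 + TV/(1+r)^3
    = 26728.35005 + 26557.79540 + 26388.32906 + 302566.18210 = 382240.65660

382240.66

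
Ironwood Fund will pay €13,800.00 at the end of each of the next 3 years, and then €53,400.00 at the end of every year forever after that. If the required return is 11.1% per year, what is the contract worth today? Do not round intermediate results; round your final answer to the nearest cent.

PV of 3-year annuity: €13,800.00 × [1 − (1+0.111)^−3] / 0.111 = 33664.69672
Perpetuity value at year 3: €53,400.00 / 0.111 = 481081.08108
PV of perpetuity: 481081.08108 / (1+0.111)^3 = 350813.34159
Total PV = 33664.69672 + 350813.34159 = 384478.03831

€384478.04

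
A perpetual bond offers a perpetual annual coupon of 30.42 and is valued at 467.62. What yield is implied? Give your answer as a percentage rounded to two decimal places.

P = C/r ⇒ r = C/P = 30.42/467.62 = 0.065053

6.51%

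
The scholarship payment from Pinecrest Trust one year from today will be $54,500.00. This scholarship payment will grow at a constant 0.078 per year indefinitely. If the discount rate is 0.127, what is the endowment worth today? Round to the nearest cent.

$1112244.90

Growing perpetuity: P = D₁ / (r − g) = $54,500.0000 / (0.127 − 0.078) = $1,112,244.90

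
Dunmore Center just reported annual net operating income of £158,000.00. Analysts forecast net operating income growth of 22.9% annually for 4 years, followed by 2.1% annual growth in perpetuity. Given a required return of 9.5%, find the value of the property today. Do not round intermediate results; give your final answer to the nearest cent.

£4309907.11

D_1 = 194182.00000
D_2 = 238649.67800
D_3 = 293300.45426
D_4 = 360466.25829
Terminal value at year 4: TV = D_4×(1+g_2)/(r−g_2) = 368036.04971/0.074 = 4973460.13124
P_0 = D_1/(1+r)^1 + D_2/(1+r)^2 + D_3/(1+r)^3 + D_4/(1+r)^4 + TV/(1+r)^4
    = 177335.15982 + 199036.44878 + 223393.42060 + 250731.06293 + 3459411.01696 = 4309907.10909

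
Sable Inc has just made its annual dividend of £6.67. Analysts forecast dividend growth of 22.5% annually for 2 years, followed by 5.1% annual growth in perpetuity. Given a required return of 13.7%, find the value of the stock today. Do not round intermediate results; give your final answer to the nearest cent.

£109.55

D_1 = 8.17075
D_2 = 10.00917
Terminal value at year 2: TV = D_2×(1+g_2)/(r−g_2) = 10.51964/0.086 = 122.32135
P_0 = D_1/(1+r)^1 + D_2/(1+r)^2 + TV/(1+r)^2
    = 7.18624 + 7.74243 + 94.61965 = 109.54831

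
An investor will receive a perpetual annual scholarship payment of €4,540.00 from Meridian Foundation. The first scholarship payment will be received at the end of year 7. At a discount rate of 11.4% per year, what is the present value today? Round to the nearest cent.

Value at end of year 6: C / r = €4,540.00 / 0.114 = €39,824.5614
Discount to today: PV = €39,824.5614 / (1 + 0.114)^6 = €39,824.5614 / 1.911222 = €20,837.22

€20837.22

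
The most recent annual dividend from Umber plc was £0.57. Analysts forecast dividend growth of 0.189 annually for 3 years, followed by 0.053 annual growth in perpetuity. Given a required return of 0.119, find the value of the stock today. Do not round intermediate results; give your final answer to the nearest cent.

D_1 = 0.67773
D_2 = 0.80582
D_3 = 0.95812
Terminal value at year 3: TV = D_3×(1+g_2)/(r−g_2) = 1.00890/0.066 = 15.28639
P_0 = D_1/(1+r)^1 + D_2/(1+r)^2 + D_3/(1+r)^3 + TV/(1+r)^3
    = 0.60566 + 0.64354 + 0.68380 + 10.90974 = 12.84275

£12.84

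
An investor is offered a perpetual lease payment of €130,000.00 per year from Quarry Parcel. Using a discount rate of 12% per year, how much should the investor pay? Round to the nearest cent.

€1083333.33

Level perpetuity: PV = C / r = €130,000.00 / 0.12 = €1,083,333.33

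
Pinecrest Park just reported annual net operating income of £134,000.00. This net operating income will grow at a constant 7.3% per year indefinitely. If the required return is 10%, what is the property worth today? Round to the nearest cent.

£5325259.26

D₁ = D₀ × (1 + g) = £134,000.00 × 1.073 = £143,782.0000
Growing perpetuity: P = D₁ / (r − g) = £143,782.0000 / (0.1 − 0.073) = £5,325,259.26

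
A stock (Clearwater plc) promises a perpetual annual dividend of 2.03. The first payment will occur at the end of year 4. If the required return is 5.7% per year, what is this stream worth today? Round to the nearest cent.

Value at end of year 3: C / r = 2.03 / 0.057 = 35.6140
Discount to today: PV = 35.6140 / (1 + 0.057)^3 = 35.6140 / 1.180932 = 30.16

30.16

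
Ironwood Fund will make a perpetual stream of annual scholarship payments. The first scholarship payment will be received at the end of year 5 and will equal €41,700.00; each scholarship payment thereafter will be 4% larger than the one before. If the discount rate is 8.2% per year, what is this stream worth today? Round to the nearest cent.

Value at end of year 4: C₁ / (r − g) = €41,700.00 / (0.082 − 0.04) = €992,857.1429
Discount to today: PV = €992,857.1429 / (1 + 0.082)^4 = €992,857.1429 / 1.370595 = €724,398.80

€724398.80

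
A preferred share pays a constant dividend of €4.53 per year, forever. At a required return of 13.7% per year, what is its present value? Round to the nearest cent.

€33.07

Level perpetuity: PV = C / r = €4.53 / 0.137 = €33.07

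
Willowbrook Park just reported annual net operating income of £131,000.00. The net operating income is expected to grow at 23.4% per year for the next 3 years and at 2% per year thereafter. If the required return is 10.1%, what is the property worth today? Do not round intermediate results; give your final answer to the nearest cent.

£2818401.80

D_1 = 161654.00000
D_2 = 199481.03600
D_3 = 246159.59842
Terminal value at year 3: TV = D_3×(1+g_2)/(r−g_2) = 251082.79039/0.081 = 3099787.53571
P_0 = D_1/(1+r)^1 + D_2/(1+r)^2 + D_3/(1+r)^3 + TV/(1+r)^3
    = 146824.70481 + 164561.02247 + 184439.87441 + 2322576.19631 = 2818401.79801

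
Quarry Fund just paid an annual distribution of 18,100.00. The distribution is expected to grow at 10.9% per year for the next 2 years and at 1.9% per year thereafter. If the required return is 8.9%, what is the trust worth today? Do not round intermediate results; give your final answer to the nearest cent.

310454.53

D_1 = 20072.90000
D_2 = 22260.84610
Terminal value at year 2: TV = D_2×(1+g_2)/(r−g_2) = 22683.80218/0.07 = 324054.31680
P_0 = D_1/(1+r)^1 + D_2/(1+r)^2 + TV/(1+r)^2
    = 18432.41506 + 18770.93508 + 273251.18351 = 310454.53365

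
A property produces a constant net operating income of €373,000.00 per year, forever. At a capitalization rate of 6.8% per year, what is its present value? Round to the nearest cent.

Level perpetuity: PV = C / r = €373,000.00 / 0.068 = €5,485,294.12

€5485294.12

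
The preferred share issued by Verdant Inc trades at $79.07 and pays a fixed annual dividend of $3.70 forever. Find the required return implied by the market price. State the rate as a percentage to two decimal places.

4.68%

P = C/r ⇒ r = C/P = $3.70/$79.07 = 0.046794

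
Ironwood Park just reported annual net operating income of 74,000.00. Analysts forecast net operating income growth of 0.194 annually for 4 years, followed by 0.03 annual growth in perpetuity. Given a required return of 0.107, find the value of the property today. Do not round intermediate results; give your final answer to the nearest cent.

1698602.47

D_1 = 88356.00000
D_2 = 105497.06400
D_3 = 125963.49442
D_4 = 150400.41233
Terminal value at year 4: TV = D_4×(1+g_2)/(r−g_2) = 154912.42470/0.077 = 2011849.67146
P_0 = D_1/(1+r)^1 + D_2/(1+r)^2 + D_3/(1+r)^3 + D_4/(1+r)^4 + TV/(1+r)^4
    = 79815.71816 + 86088.49817 + 92854.26090 + 100151.75024 + 1339692.24352 = 1698602.47100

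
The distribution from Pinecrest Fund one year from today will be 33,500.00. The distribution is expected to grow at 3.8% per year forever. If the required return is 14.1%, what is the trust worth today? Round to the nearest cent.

325242.72

Growing perpetuity: P = D₁ / (r − g) = 33,500.0000 / (0.141 − 0.038) = 325,242.72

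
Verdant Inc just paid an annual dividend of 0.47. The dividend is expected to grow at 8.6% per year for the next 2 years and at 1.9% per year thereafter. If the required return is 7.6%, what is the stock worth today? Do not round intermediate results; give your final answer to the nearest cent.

9.51

D_1 = 0.51042
D_2 = 0.55432
Terminal value at year 2: TV = D_2×(1+g_2)/(r−g_2) = 0.56485/0.057 = 9.90962
P_0 = D_1/(1+r)^1 + D_2/(1+r)^2 + TV/(1+r)^2
    = 0.47437 + 0.47878 + 8.55918 = 9.51233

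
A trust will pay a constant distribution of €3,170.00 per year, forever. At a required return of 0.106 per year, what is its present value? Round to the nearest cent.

Level perpetuity: PV = C / r = €3,170.00 / 0.106 = €29,905.66

€29905.66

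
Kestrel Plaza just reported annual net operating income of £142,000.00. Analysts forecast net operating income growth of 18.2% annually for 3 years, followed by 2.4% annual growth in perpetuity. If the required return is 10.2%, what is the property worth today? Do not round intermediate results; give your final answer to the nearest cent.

D_1 = 167844.00000
D_2 = 198391.60800
D_3 = 234498.88066
Terminal value at year 3: TV = D_3×(1+g_2)/(r−g_2) = 240126.85379/0.078 = 3078549.40759
P_0 = D_1/(1+r)^1 + D_2/(1+r)^2 + D_3/(1+r)^3 + TV/(1+r)^3
    = 152308.52995 + 163365.41052 + 175224.96846 + 2300389.32946 = 2791288.23838

£2791288.24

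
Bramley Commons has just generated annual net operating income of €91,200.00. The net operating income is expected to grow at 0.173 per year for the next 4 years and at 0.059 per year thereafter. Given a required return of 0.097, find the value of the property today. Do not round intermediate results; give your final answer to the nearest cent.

D_1 = 106977.60000
D_2 = 125484.72480
D_3 = 147193.58219
D_4 = 172658.07191
Terminal value at year 4: TV = D_4×(1+g_2)/(r−g_2) = 182844.89815/0.038 = 4811707.84611
P_0 = D_1/(1+r)^1 + D_2/(1+r)^2 + D_3/(1+r)^3 + D_4/(1+r)^4 + TV/(1+r)^4
    = 97518.32270 + 104274.37787 + 111498.49156 + 119223.09079 + 3322559.29347 = 3755073.57639

€3755073.58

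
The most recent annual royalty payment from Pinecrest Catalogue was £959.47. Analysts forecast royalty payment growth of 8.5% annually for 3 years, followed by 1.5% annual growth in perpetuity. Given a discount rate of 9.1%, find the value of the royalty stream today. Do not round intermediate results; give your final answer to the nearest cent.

£15450.59

D_1 = 1041.02495
D_2 = 1129.51207
D_3 = 1225.52060
Terminal value at year 3: TV = D_3×(1+g_2)/(r−g_2) = 1243.90341/0.076 = 16367.15008
P_0 = D_1/(1+r)^1 + D_2/(1+r)^2 + D_3/(1+r)^3 + TV/(1+r)^3
    = 954.19335 + 948.94573 + 943.72696 + 12603.72193 = 15450.58797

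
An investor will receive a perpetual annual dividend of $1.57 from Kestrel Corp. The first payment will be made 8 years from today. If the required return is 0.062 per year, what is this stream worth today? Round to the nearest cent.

$16.62

Value at end of year 7: C / r = $1.57 / 0.062 = $25.3226
Discount to today: PV = $25.3226 / (1 + 0.062)^7 = $25.3226 / 1.523602 = $16.62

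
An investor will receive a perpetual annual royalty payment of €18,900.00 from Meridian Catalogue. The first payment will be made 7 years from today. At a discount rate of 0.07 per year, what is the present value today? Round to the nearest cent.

Value at end of year 6: C / r = €18,900.00 / 0.07 = €270,000.0000
Discount to today: PV = €270,000.0000 / (1 + 0.07)^6 = €270,000.0000 / 1.500730 = €179,912.40

€179912.40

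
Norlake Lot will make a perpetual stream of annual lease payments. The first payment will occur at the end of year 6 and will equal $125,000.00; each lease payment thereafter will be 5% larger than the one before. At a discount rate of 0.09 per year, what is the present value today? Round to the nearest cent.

Value at end of year 5: C₁ / (r − g) = $125,000.00 / (0.09 − 0.05) = $3,125,000.0000
Discount to today: PV = $3,125,000.0000 / (1 + 0.09)^5 = $3,125,000.0000 / 1.538624 = $2,031,035.58

$2031035.58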